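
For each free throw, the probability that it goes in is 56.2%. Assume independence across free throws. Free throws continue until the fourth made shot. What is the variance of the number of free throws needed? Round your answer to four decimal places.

Y = total free throws until the fourth success; negative binomial with r=4, p=0.562.
Var(Y) = r(1−p)/p² = 4·0.438 / 0.562² = 5.547042

5.5470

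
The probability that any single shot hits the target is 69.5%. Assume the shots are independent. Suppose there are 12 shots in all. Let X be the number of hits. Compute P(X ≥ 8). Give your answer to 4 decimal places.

0.7103

X ~ Binomial(12, 0.695); P(X ≥ 8) = Σ C(12,k) p^k (1−p)^(12−k) over k:
  k=8: C(12,8)·0.695^8·0.305^4 = 0.233176
  k=9: C(12,9)·0.695^9·0.305^3 = 0.236149
  k=10: C(12,10)·0.695^10·0.305^2 = 0.161433
  k=11: C(12,11)·0.695^11·0.305^1 = 0.066883
  k=12: C(12,12)·0.695^12·0.305^0 = 0.012700
Total = 0.710340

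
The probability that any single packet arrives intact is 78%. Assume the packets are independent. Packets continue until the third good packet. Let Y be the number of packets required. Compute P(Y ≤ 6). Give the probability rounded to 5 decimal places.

0.97610

Finishing within 6 packets ⇔ at least 3 successes in the first 6. With X ~ Binomial(6, 0.78), P(Y ≤ 6) = 1 − P(X ≤ 2).
  k=0: C(6,0)·0.78^0·0.22^6 = 0.0001134
  k=1: C(6,1)·0.78^1·0.22^5 = 0.0024119
  k=2: C(6,2)·0.78^2·0.22^4 = 0.0213782
1 − 0.0239035 = 0.9760965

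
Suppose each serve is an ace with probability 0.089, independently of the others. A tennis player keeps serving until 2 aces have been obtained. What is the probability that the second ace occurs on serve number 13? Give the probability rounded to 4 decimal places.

0.0341

Y = trial on which the second success occurs; negative binomial, r=2, p=0.089.
P(Y=13) = C(12,1) · p^2 · (1−p)^11
= 12 · 0.007921 · 0.35868 = 0.034093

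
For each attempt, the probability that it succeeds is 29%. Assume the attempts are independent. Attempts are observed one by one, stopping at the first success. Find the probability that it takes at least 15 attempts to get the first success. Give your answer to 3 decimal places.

0.008

Y = number of attempts to the first success; geometric, p = 0.29.
P(Y > 14) = P(first 14 all fail) = (1−p)^14 = 0.00827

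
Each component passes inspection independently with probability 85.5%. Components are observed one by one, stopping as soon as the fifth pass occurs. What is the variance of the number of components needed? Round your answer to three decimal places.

0.992

Y = total components until the fifth success; negative binomial with r=5, p=0.855.
Var(Y) = r(1−p)/p² = 5·0.145 / 0.855² = 0.99176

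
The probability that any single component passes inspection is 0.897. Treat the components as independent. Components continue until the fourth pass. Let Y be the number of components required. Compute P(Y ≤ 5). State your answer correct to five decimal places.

Finishing within 5 components ⇔ at least 4 successes in the first 5. With X ~ Binomial(5, 0.897), P(Y ≤ 5) = 1 − P(X ≤ 3).
  k=0: C(5,0)·0.897^0·0.103^5 = 0.0000116
  k=1: C(5,1)·0.897^1·0.103^4 = 0.0005048
  k=2: C(5,2)·0.897^2·0.103^3 = 0.0087922
  k=3: C(5,3)·0.897^3·0.103^2 = 0.0765688
1 − 0.0858774 = 0.9141226

0.91412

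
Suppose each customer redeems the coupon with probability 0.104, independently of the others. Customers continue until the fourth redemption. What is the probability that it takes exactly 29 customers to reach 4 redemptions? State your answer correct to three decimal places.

Y = trial on which the fourth success occurs; negative binomial, r=4, p=0.104.
P(Y=29) = C(28,3) · p^4 · (1−p)^25
= 3276 · 0.00011699 · 0.064224 = 0.02461

0.025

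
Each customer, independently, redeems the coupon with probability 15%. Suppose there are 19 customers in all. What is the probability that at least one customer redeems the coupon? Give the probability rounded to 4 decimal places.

P(at least one) = 1 − P(none) = 1 − (1 − 0.15)^19
= 1 − 0.045599 = 0.954401

0.9544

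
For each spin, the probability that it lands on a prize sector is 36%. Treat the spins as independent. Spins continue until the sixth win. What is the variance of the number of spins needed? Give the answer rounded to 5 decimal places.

29.62963

Y = total spins until the sixth success; negative binomial with r=6, p=0.36.
Var(Y) = r(1−p)/p² = 6·0.64 / 0.36² = 29.6296296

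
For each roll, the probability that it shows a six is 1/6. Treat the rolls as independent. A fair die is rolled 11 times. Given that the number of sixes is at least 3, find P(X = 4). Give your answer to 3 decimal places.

0.260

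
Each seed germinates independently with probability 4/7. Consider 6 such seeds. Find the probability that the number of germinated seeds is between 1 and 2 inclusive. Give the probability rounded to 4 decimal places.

X ~ Binomial(6, 0.571429); P(1 ≤ X ≤ 2) = Σ C(6,k) p^k (1−p)^(6−k) over k:
  k=1: C(6,1)·0.571429^1·0.428571^5 = 0.049571
  k=2: C(6,2)·0.571429^2·0.428571^4 = 0.165237
Total = 0.214808

0.2148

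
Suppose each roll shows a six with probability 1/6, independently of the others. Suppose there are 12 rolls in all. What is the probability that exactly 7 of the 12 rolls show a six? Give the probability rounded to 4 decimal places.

X ~ Binomial(n=12, p=0.166667).
P(X=7) = C(12,7) · p^7 · (1−p)^5
= 792 · 3.5722e-06 · 0.40188 = 0.001137

0.0011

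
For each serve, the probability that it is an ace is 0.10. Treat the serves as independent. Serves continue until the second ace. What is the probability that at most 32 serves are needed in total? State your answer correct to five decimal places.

Finishing within 32 serves ⇔ at least 2 successes in the first 32. With X ~ Binomial(32, 0.10), P(Y ≤ 32) = 1 − P(X ≤ 1).
  k=0: C(32,0)·0.10^0·0.90^32 = 0.0343368
  k=1: C(32,1)·0.10^1·0.90^31 = 0.1220865
1 − 0.1564234 = 0.8435766

0.84358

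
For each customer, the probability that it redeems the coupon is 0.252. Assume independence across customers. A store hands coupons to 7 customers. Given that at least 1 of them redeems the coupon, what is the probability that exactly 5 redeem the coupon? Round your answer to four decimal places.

X ~ Binomial(7, 0.252). Want P(X=5 | X≥1) = P(X=5) / P(X≥1).
P(X=5) = C(7,5)·0.252^5·0.748^2 = 0.011941
P(X≥1) = 1 − 0.131012 = 0.868988
Ratio = 0.011941 / 0.868988 = 0.013741

0.0137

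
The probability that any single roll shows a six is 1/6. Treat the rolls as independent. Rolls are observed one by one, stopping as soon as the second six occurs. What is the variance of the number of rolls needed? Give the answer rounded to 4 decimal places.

60.0000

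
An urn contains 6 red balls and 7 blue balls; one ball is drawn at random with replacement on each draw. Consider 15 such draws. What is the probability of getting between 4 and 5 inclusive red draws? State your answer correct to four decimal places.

X ~ Binomial(15, 0.461538); P(4 ≤ X ≤ 5) = Σ C(15,k) p^k (1−p)^(15−k) over k:
  k=4: C(15,4)·0.461538^4·0.538462^11 = 0.068339
  k=5: C(15,5)·0.461538^5·0.538462^10 = 0.128867
Total = 0.197206

0.1972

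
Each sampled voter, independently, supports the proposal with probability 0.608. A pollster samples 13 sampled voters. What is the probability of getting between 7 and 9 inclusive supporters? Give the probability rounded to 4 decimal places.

0.6054

X ~ Binomial(13, 0.608); P(7 ≤ X ≤ 9) = Σ C(13,k) p^k (1−p)^(13−k) over k:
  k=7: C(13,7)·0.608^7·0.392^6 = 0.191231
  k=8: C(13,8)·0.608^8·0.392^5 = 0.222453
  k=9: C(13,9)·0.608^9·0.392^4 = 0.191683
Total = 0.605366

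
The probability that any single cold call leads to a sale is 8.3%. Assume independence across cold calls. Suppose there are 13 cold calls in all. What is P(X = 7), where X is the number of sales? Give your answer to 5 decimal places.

0.00003

X ~ Binomial(n=13, p=0.083).
P(X=7) = C(13,7) · p^7 · (1−p)^6
= 1716 · 2.7136e-08 · 0.59459 = 0.0000277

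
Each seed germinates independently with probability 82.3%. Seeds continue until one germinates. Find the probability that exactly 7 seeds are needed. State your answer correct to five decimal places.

Geometric (trials to first success), p = 0.823.
P(Y = 7) = (1−p)^6 · p = 3.075e-05 · 0.823 = 0.0000253

0.00003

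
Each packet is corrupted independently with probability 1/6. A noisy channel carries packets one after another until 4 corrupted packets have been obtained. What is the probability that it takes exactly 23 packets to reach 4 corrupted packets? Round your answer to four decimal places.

0.0372

Y = trial on which the fourth success occurs; negative binomial, r=4, p=0.166667.
P(Y=23) = C(22,3) · p^4 · (1−p)^19
= 1540 · 0.0007716 · 0.031301 = 0.037194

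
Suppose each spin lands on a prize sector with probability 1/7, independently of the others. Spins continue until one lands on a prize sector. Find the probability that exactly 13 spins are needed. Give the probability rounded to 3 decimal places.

0.022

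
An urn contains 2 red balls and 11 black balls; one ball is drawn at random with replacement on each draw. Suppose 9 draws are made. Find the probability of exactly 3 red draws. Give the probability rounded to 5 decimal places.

0.11226

X ~ Binomial(n=9, p=0.153846).
P(X=3) = C(9,3) · p^3 · (1−p)^6
= 84 · 0.0036413 · 0.36703 = 0.1122626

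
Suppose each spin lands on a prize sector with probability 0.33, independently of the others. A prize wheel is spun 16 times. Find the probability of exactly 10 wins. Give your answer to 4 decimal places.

X ~ Binomial(n=16, p=0.33).
P(X=10) = C(16,10) · p^10 · (1−p)^6
= 8008 · 1.5316e-05 · 0.090458 = 0.011095

0.0111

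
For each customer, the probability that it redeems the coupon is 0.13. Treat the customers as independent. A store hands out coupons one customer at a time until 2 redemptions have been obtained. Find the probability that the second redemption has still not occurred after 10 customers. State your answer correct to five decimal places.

0.61963

Needing more than 10 customers ⇔ fewer than 2 successes in the first 10. With X ~ Binomial(10, 0.13), P(Y > 10) = P(X ≤ 1).
  k=0: C(10,0)·0.13^0·0.87^10 = 0.2484234
  k=1: C(10,1)·0.13^1·0.87^9 = 0.3712074
P(X ≤ 1) = 0.6196308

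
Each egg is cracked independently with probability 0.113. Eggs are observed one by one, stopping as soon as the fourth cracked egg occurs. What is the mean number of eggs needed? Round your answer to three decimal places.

35.398

Y = total eggs until the fourth success; negative binomial with r=4, p=0.113.
E[Y] = r / p = 4 / 0.113 = 35.39823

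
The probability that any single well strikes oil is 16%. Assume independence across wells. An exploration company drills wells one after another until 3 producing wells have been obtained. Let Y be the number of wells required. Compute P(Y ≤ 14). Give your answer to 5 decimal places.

Finishing within 14 wells ⇔ at least 3 successes in the first 14. With X ~ Binomial(14, 0.16), P(Y ≤ 14) = 1 − P(X ≤ 2).
  k=0: C(14,0)·0.16^0·0.84^14 = 0.0870783
  k=1: C(14,1)·0.16^1·0.84^13 = 0.2322088
  k=2: C(14,2)·0.16^2·0.84^12 = 0.2874967
1 − 0.6067838 = 0.3932162

0.39322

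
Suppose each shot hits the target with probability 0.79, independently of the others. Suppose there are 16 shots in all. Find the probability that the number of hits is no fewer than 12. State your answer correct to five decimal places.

X ~ Binomial(16, 0.79); P(X ≥ 12) = Σ C(16,k) p^k (1−p)^(16−k) over k:
  k=12: C(16,12)·0.79^12·0.21^4 = 0.2091576
  k=13: C(16,13)·0.79^13·0.21^3 = 0.2421018
  k=14: C(16,14)·0.79^14·0.21^2 = 0.1951637
  k=15: C(16,15)·0.79^15·0.21^1 = 0.0978916
  k=16: C(16,16)·0.79^16·0.21^0 = 0.0230162
Total = 0.7673310

0.76733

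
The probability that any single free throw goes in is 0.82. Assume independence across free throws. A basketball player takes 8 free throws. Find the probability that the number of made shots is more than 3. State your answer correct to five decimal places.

0.99348

X ~ Binomial(8, 0.82); P(X ≥ 4) = Σ C(8,k) p^k (1−p)^(8−k) over k:
  k=4: C(8,4)·0.82^4·0.18^4 = 0.0332234
  k=5: C(8,5)·0.82^5·0.18^3 = 0.1210807
  k=6: C(8,6)·0.82^6·0.18^2 = 0.2757949
  k=7: C(8,7)·0.82^7·0.18^1 = 0.3589711
  k=8: C(8,8)·0.82^8·0.18^0 = 0.2044141
Total = 0.9934840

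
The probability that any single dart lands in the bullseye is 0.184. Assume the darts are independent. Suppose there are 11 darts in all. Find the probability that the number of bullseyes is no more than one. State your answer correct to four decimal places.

0.3717

X ~ Binomial(11, 0.184); P(X ≤ 1) = Σ C(11,k) p^k (1−p)^(11−k) over k:
  k=0: C(11,0)·0.184^0·0.816^11 = 0.106805
  k=1: C(11,1)·0.184^1·0.816^10 = 0.264918
Total = 0.371723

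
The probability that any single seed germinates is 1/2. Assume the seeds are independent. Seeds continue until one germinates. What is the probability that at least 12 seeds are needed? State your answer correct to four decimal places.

0.0005

Y = number of seeds to the first success; geometric, p = 0.50.
P(Y > 11) = P(first 11 all fail) = (1−p)^11 = 0.000488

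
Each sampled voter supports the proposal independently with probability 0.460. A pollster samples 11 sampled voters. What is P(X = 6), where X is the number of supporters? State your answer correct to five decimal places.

0.20098

X ~ Binomial(n=11, p=0.46).
P(X=6) = C(11,6) · p^6 · (1−p)^5
= 462 · 0.0094743 · 0.045917 = 0.2009823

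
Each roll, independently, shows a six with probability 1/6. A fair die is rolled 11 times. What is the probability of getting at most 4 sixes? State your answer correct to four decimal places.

0.9755

X ~ Binomial(11, 0.166667); P(X ≤ 4) = Σ C(11,k) p^k (1−p)^(11−k) over k:
  k=0: C(11,0)·0.166667^0·0.833333^11 = 0.134588
  k=1: C(11,1)·0.166667^1·0.833333^10 = 0.296094
  k=2: C(11,2)·0.166667^2·0.833333^9 = 0.296094
  k=3: C(11,3)·0.166667^3·0.833333^8 = 0.177656
  k=4: C(11,4)·0.166667^4·0.833333^7 = 0.071062
Total = 0.975494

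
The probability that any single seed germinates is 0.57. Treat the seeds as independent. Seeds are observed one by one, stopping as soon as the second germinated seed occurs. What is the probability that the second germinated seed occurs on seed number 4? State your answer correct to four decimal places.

0.1802

Y = trial on which the second success occurs; negative binomial, r=2, p=0.57.
P(Y=4) = C(3,1) · p^2 · (1−p)^2
= 3 · 0.3249 · 0.1849 = 0.180222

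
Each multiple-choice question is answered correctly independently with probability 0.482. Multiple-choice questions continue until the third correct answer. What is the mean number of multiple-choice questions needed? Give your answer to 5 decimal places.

Y = total multiple-choice questions until the third success; negative binomial with r=3, p=0.482.
E[Y] = r / p = 3 / 0.482 = 6.2240664

6.22407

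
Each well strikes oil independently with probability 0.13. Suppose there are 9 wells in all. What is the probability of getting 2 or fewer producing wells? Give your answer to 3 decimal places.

0.899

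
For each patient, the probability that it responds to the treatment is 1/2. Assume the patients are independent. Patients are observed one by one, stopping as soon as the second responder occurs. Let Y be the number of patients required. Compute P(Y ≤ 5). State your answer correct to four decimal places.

Finishing within 5 patients ⇔ at least 2 successes in the first 5. With X ~ Binomial(5, 0.50), P(Y ≤ 5) = 1 − P(X ≤ 1).
  k=0: C(5,0)·0.50^0·0.50^5 = 0.031250
  k=1: C(5,1)·0.50^1·0.50^4 = 0.156250
1 − 0.187500 = 0.812500

0.8125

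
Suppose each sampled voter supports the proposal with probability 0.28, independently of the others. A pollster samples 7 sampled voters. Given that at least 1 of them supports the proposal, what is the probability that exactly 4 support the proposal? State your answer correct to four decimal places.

X ~ Binomial(7, 0.28). Want P(X=4 | X≥1) = P(X=4) / P(X≥1).
P(X=4) = C(7,4)·0.28^4·0.72^3 = 0.080297
P(X≥1) = 1 − 0.100306 = 0.899694
Ratio = 0.080297 / 0.899694 = 0.089249

0.0892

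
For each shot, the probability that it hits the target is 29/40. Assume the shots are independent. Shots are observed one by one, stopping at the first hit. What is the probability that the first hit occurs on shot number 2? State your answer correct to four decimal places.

Geometric (trials to first success), p = 0.725.
P(Y = 2) = (1−p)^1 · p = 0.275 · 0.725 = 0.199375

0.1994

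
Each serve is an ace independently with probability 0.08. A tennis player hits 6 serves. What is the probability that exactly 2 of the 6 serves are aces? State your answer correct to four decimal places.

0.0688

X ~ Binomial(n=6, p=0.08).
P(X=2) = C(6,2) · p^2 · (1−p)^4
= 15 · 0.0064 · 0.71639 = 0.068774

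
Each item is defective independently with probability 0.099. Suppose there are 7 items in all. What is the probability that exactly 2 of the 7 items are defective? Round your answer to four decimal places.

X ~ Binomial(n=7, p=0.099).
P(X=2) = C(7,2) · p^2 · (1−p)^5
= 21 · 0.009801 · 0.59378 = 0.122212

0.1222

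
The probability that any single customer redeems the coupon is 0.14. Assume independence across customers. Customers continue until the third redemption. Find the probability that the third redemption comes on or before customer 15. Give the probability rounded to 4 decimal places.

0.3520

Finishing within 15 customers ⇔ at least 3 successes in the first 15. With X ~ Binomial(15, 0.14), P(Y ≤ 15) = 1 − P(X ≤ 2).
  k=0: C(15,0)·0.14^0·0.86^15 = 0.104106
  k=1: C(15,1)·0.14^1·0.86^14 = 0.254213
  k=2: C(15,2)·0.14^2·0.86^13 = 0.289684
1 − 0.648004 = 0.351996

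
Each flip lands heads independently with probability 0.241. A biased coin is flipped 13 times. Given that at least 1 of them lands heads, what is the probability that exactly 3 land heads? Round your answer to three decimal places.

X ~ Binomial(13, 0.241). Want P(X=3 | X≥1) = P(X=3) / P(X≥1).
P(X=3) = C(13,3)·0.241^3·0.759^10 = 0.25400
P(X≥1) = 1 − 0.02774 = 0.97226
Ratio = 0.25400 / 0.97226 = 0.26125

0.261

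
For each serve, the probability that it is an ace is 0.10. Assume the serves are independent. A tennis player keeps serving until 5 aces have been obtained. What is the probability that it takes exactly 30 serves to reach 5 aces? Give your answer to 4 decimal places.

0.0171

Y = trial on which the fifth success occurs; negative binomial, r=5, p=0.10.
P(Y=30) = C(29,4) · p^5 · (1−p)^25
= 23751 · 1e-05 · 0.07179 = 0.017051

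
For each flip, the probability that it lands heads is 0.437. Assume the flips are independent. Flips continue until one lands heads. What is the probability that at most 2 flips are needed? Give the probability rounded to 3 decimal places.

Y = number of flips to the first success; geometric, p = 0.437.
P(Y ≤ 2) = 1 − (1−p)^2 = 1 − 0.31697 = 0.68303

0.683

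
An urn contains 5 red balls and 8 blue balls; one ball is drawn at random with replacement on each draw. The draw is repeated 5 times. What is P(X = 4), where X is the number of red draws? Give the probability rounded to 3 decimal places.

0.067

X ~ Binomial(n=5, p=0.384615).
P(X=4) = C(5,4) · p^4 · (1−p)^1
= 5 · 0.021883 · 0.61538 = 0.06733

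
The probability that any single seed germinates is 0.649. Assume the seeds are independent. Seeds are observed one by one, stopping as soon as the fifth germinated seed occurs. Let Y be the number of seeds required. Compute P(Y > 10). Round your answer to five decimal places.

Needing more than 10 seeds ⇔ fewer than 5 successes in the first 10. With X ~ Binomial(10, 0.649), P(Y > 10) = P(X ≤ 4).
  k=0: C(10,0)·0.649^0·0.351^10 = 0.0000284
  k=1: C(10,1)·0.649^1·0.351^9 = 0.0005248
  k=2: C(10,2)·0.649^2·0.351^8 = 0.0043668
  k=3: C(10,3)·0.649^3·0.351^7 = 0.0215310
  k=4: C(10,4)·0.649^4·0.351^6 = 0.0696692
P(X ≤ 4) = 0.0961202

0.09612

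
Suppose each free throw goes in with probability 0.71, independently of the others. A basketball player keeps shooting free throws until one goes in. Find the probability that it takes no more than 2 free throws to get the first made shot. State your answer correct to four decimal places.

0.9159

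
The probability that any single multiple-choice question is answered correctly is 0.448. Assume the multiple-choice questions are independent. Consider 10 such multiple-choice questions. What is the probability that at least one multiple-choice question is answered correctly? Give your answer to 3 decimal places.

0.997

P(at least one) = 1 − P(none) = 1 − (1 − 0.448)^10
= 1 − 0.00263 = 0.99737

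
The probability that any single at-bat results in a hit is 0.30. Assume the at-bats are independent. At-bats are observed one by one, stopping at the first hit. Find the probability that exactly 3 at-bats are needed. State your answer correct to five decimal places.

0.14700

Geometric (trials to first success), p = 0.30.
P(Y = 3) = (1−p)^2 · p = 0.49 · 0.30 = 0.1470000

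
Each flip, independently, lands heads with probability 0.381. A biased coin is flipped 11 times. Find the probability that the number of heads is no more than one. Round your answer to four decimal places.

X ~ Binomial(11, 0.381); P(X ≤ 1) = Σ C(11,k) p^k (1−p)^(11−k) over k:
  k=0: C(11,0)·0.381^0·0.619^11 = 0.005112
  k=1: C(11,1)·0.381^1·0.619^10 = 0.034612
Total = 0.039724

0.0397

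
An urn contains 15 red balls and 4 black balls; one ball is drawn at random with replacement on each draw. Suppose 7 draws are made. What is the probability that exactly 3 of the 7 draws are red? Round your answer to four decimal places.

X ~ Binomial(n=7, p=0.789474).
P(X=3) = C(7,3) · p^3 · (1−p)^4
= 35 · 0.49205 · 0.0019644 = 0.033830

0.0338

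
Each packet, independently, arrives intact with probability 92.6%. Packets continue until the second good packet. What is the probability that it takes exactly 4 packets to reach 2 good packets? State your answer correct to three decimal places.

0.014

Y = trial on which the second success occurs; negative binomial, r=2, p=0.926.
P(Y=4) = C(3,1) · p^2 · (1−p)^2
= 3 · 0.85748 · 0.005476 = 0.01409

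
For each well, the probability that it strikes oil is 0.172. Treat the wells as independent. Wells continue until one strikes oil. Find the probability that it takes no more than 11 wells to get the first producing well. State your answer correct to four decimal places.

0.8746

Y = number of wells to the first success; geometric, p = 0.172.
P(Y ≤ 11) = 1 − (1−p)^11 = 1 − 0.125410 = 0.874590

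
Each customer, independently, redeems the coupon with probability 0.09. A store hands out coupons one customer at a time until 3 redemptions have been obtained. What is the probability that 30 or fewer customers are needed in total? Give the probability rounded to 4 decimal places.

Finishing within 30 customers ⇔ at least 3 successes in the first 30. With X ~ Binomial(30, 0.09), P(Y ≤ 30) = 1 − P(X ≤ 2).
  k=0: C(30,0)·0.09^0·0.91^30 = 0.059053
  k=1: C(30,1)·0.09^1·0.91^29 = 0.175212
  k=2: C(30,2)·0.09^2·0.91^28 = 0.251266
1 − 0.485531 = 0.514469

0.5145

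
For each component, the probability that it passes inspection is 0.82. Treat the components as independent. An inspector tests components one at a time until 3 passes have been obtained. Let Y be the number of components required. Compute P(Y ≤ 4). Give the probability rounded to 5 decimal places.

Finishing within 4 components ⇔ at least 3 successes in the first 4. With X ~ Binomial(4, 0.82), P(Y ≤ 4) = 1 − P(X ≤ 2).
  k=0: C(4,0)·0.82^0·0.18^4 = 0.0010498
  k=1: C(4,1)·0.82^1·0.18^3 = 0.0191290
  k=2: C(4,2)·0.82^2·0.18^2 = 0.1307146
1 − 0.1508933 = 0.8491067

0.84911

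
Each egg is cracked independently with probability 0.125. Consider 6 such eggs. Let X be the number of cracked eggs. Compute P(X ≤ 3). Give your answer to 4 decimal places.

0.9970

X ~ Binomial(6, 0.125); P(X ≤ 3) = Σ C(6,k) p^k (1−p)^(6−k) over k:
  k=0: C(6,0)·0.125^0·0.875^6 = 0.448795
  k=1: C(6,1)·0.125^1·0.875^5 = 0.384682
  k=2: C(6,2)·0.125^2·0.875^4 = 0.137386
  k=3: C(6,3)·0.125^3·0.875^3 = 0.026169
Total = 0.997032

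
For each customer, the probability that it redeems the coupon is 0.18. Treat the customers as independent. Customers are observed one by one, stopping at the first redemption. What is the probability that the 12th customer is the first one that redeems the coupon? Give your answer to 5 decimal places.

0.02029

Geometric (trials to first success), p = 0.18.
P(Y = 12) = (1−p)^11 · p = 0.11271 · 0.18 = 0.0202873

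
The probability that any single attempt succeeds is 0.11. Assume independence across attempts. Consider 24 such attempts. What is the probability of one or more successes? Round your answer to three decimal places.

0.939

P(at least one) = 1 − P(none) = 1 − (1 − 0.11)^24
= 1 − 0.06100 = 0.93900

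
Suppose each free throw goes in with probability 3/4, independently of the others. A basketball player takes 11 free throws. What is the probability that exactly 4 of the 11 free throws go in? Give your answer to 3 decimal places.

0.006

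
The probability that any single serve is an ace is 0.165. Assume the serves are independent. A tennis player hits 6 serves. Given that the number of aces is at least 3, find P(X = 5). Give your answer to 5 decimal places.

X ~ Binomial(6, 0.165). Want P(X=5 | X≥3) = P(X=5) / P(X≥3).
P(X=5) = C(6,5)·0.165^5·0.835^1 = 0.0006127
P(X≥3) = 1 − 0.3389369 − 0.4018533 − 0.1985204 = 0.0606894
Ratio = 0.0006127 / 0.0606894 = 0.0100959

0.01010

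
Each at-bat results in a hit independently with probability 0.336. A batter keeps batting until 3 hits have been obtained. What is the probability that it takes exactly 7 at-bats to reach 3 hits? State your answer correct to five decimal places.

Y = trial on which the third success occurs; negative binomial, r=3, p=0.336.
P(Y=7) = C(6,2) · p^3 · (1−p)^4
= 15 · 0.037933 · 0.19439 = 0.1106067

0.11061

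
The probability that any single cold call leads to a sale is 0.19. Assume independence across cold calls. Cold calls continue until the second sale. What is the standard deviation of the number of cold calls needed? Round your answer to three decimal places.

Y = total cold calls until the second success; negative binomial with r=2, p=0.19.
SD(Y) = √[r(1−p)/p²] = √(44.87535) = 6.69891

6.699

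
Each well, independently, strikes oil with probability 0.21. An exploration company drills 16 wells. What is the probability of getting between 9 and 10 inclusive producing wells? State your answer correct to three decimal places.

X ~ Binomial(16, 0.21); P(9 ≤ X ≤ 10) = Σ C(16,k) p^k (1−p)^(16−k) over k:
  k=9: C(16,9)·0.21^9·0.79^7 = 0.00174
  k=10: C(16,10)·0.21^10·0.79^6 = 0.00032
Total = 0.00207

0.002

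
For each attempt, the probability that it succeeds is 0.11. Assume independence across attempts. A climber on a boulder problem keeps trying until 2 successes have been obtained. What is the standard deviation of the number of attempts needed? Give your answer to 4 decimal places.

12.1288

Y = total attempts until the second success; negative binomial with r=2, p=0.11.
SD(Y) = √[r(1−p)/p²] = √(147.107438) = 12.128786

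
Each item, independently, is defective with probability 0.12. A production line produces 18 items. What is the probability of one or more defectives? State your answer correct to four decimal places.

P(at least one) = 1 − P(none) = 1 − (1 − 0.12)^18
= 1 − 0.100159 = 0.899841

0.8998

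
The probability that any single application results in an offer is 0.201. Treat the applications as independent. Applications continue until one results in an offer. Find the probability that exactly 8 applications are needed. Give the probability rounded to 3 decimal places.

0.042

Geometric (trials to first success), p = 0.201.
P(Y = 8) = (1−p)^7 · p = 0.20789 · 0.201 = 0.04179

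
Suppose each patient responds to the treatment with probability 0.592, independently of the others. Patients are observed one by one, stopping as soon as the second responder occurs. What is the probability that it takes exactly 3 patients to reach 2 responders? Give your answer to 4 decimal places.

Y = trial on which the second success occurs; negative binomial, r=2, p=0.592.
P(Y=3) = C(2,1) · p^2 · (1−p)^1
= 2 · 0.35046 · 0.408 = 0.285979

0.2860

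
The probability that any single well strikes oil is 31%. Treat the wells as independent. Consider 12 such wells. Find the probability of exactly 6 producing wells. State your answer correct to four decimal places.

X ~ Binomial(n=12, p=0.31).
P(X=6) = C(12,6) · p^6 · (1−p)^6
= 924 · 0.0008875 · 0.10792 = 0.088499

0.0885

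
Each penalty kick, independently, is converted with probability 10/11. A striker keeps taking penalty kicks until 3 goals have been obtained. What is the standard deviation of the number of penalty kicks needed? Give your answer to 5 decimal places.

0.57446

Y = total penalty kicks until the third success; negative binomial with r=3, p=0.909091.
SD(Y) = √[r(1−p)/p²] = √(0.3300000) = 0.5744563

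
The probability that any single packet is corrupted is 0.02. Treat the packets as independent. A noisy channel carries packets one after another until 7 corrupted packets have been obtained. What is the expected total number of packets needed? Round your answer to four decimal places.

Y = total packets until the seventh success; negative binomial with r=7, p=0.02.
E[Y] = r / p = 7 / 0.02 = 350.000000

350.0000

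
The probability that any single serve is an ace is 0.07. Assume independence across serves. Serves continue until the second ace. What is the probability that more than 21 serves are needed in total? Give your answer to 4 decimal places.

0.5622

Needing more than 21 serves ⇔ fewer than 2 successes in the first 21. With X ~ Binomial(21, 0.07), P(Y > 21) = P(X ≤ 1).
  k=0: C(21,0)·0.07^0·0.93^21 = 0.217842
  k=1: C(21,1)·0.07^1·0.93^20 = 0.344331
P(X ≤ 1) = 0.562173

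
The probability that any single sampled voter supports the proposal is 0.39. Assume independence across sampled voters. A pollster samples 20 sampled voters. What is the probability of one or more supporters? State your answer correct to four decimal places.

0.9999

P(at least one) = 1 − P(none) = 1 − (1 − 0.39)^20
= 1 − 0.000051 = 0.999949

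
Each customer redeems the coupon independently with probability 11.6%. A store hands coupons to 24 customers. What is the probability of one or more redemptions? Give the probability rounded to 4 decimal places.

P(at least one) = 1 − P(none) = 1 − (1 − 0.116)^24
= 1 − 0.051863 = 0.948137

0.9481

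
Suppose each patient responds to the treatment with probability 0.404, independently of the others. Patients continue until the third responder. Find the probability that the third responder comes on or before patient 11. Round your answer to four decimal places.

Finishing within 11 patients ⇔ at least 3 successes in the first 11. With X ~ Binomial(11, 0.404), P(Y ≤ 11) = 1 − P(X ≤ 2).
  k=0: C(11,0)·0.404^0·0.596^11 = 0.003371
  k=1: C(11,1)·0.404^1·0.596^10 = 0.025133
  k=2: C(11,2)·0.404^2·0.596^9 = 0.085181
1 − 0.113684 = 0.886316

0.8863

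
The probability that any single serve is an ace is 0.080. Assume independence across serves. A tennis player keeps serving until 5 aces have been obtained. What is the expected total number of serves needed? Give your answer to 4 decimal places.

62.5000

Y = total serves until the fifth success; negative binomial with r=5, p=0.08.
E[Y] = r / p = 5 / 0.08 = 62.500000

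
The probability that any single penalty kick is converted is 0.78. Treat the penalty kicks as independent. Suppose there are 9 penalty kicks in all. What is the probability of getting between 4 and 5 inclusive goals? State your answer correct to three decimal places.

0.109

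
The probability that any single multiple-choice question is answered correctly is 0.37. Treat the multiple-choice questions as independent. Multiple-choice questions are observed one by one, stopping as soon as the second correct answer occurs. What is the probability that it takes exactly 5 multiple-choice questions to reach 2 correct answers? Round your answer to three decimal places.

0.137

Y = trial on which the second success occurs; negative binomial, r=2, p=0.37.
P(Y=5) = C(4,1) · p^2 · (1−p)^3
= 4 · 0.1369 · 0.25005 = 0.13693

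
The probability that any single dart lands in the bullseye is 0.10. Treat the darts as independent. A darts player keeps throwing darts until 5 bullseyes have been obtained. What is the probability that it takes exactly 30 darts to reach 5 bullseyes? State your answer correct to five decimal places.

Y = trial on which the fifth success occurs; negative binomial, r=5, p=0.10.
P(Y=30) = C(29,4) · p^5 · (1−p)^25
= 23751 · 1e-05 · 0.07179 = 0.0170508

0.01705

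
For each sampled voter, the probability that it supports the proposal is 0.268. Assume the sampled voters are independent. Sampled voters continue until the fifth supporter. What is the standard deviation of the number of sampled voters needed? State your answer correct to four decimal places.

Y = total sampled voters until the fifth success; negative binomial with r=5, p=0.268.
SD(Y) = √[r(1−p)/p²] = √(50.957897) = 7.138480

7.1385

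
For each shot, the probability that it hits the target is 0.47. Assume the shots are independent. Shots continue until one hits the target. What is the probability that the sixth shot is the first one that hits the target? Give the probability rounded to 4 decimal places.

Geometric (trials to first success), p = 0.47.
P(Y = 6) = (1−p)^5 · p = 0.04182 · 0.47 = 0.019655

0.0197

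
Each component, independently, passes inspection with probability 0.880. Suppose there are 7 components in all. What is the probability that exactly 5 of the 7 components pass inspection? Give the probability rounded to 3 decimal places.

0.160

X ~ Binomial(n=7, p=0.88).
P(X=5) = C(7,5) · p^5 · (1−p)^2
= 21 · 0.52773 · 0.0144 = 0.15959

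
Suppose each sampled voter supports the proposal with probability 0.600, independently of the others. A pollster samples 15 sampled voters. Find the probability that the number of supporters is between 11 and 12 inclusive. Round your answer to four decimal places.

0.1902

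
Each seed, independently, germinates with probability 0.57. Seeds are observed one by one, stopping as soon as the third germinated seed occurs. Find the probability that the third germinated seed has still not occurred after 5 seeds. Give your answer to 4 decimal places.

0.3705

Needing more than 5 seeds ⇔ fewer than 3 successes in the first 5. With X ~ Binomial(5, 0.57), P(Y > 5) = P(X ≤ 2).
  k=0: C(5,0)·0.57^0·0.43^5 = 0.014701
  k=1: C(5,1)·0.57^1·0.43^4 = 0.097436
  k=2: C(5,2)·0.57^2·0.43^3 = 0.258318
P(X ≤ 2) = 0.370455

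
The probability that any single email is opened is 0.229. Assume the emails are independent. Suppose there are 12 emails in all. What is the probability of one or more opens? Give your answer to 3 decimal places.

0.956

P(at least one) = 1 − P(none) = 1 − (1 − 0.229)^12
= 1 − 0.04412 = 0.95588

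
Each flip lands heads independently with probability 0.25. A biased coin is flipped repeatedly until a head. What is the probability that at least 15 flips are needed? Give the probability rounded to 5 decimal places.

0.01782

Y = number of flips to the first success; geometric, p = 0.25.
P(Y > 14) = P(first 14 all fail) = (1−p)^14 = 0.0178179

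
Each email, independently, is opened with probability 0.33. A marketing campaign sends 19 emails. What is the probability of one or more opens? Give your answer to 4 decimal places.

P(at least one) = 1 − P(none) = 1 − (1 − 0.33)^19
= 1 − 0.000496 = 0.999504

0.9995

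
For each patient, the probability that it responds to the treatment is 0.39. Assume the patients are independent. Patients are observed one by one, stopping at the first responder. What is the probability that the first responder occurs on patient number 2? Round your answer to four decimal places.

Geometric (trials to first success), p = 0.39.
P(Y = 2) = (1−p)^1 · p = 0.61 · 0.39 = 0.237900

0.2379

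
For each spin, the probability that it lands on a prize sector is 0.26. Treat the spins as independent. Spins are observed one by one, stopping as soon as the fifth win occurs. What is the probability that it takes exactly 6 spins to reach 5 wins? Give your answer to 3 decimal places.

0.004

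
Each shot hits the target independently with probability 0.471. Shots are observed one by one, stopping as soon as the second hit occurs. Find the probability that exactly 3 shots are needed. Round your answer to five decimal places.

Y = trial on which the second success occurs; negative binomial, r=2, p=0.471.
P(Y=3) = C(2,1) · p^2 · (1−p)^1
= 2 · 0.22184 · 0.529 = 0.2347078

0.23471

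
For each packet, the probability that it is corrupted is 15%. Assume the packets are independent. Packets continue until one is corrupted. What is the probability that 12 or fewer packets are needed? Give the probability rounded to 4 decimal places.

Y = number of packets to the first success; geometric, p = 0.15.
P(Y ≤ 12) = 1 − (1−p)^12 = 1 − 0.142242 = 0.857758

0.8578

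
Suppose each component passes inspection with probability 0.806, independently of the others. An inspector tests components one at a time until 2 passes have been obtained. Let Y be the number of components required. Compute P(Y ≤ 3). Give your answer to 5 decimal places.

0.90169

Finishing within 3 components ⇔ at least 2 successes in the first 3. With X ~ Binomial(3, 0.806), P(Y ≤ 3) = 1 − P(X ≤ 1).
  k=0: C(3,0)·0.806^0·0.194^3 = 0.0073014
  k=1: C(3,1)·0.806^1·0.194^2 = 0.0910038
1 − 0.0983052 = 0.9016948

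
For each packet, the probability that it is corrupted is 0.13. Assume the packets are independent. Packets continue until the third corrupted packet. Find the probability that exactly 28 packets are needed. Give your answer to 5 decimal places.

0.02372

Y = trial on which the third success occurs; negative binomial, r=3, p=0.13.
P(Y=28) = C(27,2) · p^3 · (1−p)^25
= 351 · 0.002197 · 0.03076 = 0.0237202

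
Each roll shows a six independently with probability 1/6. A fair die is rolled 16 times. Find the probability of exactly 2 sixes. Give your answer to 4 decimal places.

X ~ Binomial(n=16, p=0.166667).
P(X=2) = C(16,2) · p^2 · (1−p)^14
= 120 · 0.027778 · 0.077887 = 0.259622

0.2596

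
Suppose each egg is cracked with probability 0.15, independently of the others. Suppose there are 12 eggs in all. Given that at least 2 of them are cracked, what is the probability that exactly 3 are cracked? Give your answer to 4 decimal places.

0.3090

X ~ Binomial(12, 0.15). Want P(X=3 | X≥2) = P(X=3) / P(X≥2).
P(X=3) = C(12,3)·0.15^3·0.85^9 = 0.171976
P(X≥2) = 1 − 0.142242 − 0.301218 = 0.556540
Ratio = 0.171976 / 0.556540 = 0.309008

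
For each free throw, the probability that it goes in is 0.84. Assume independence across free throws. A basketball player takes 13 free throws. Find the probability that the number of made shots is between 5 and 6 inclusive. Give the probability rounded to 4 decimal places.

X ~ Binomial(13, 0.84); P(5 ≤ X ≤ 6) = Σ C(13,k) p^k (1−p)^(13−k) over k:
  k=5: C(13,5)·0.84^5·0.16^8 = 0.000231
  k=6: C(13,6)·0.84^6·0.16^7 = 0.001618
Total = 0.001849

0.0018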